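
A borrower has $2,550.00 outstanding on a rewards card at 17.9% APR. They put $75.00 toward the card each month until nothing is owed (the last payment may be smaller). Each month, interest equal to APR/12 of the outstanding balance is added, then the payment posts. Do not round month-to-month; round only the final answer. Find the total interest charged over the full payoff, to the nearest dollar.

$1,034

Monthly rate r = 17.9%/12 = 1.49167% = 0.0149167.
Payoff takes n = ⌈−ln(1 − rB₀/P)/ln(1+r)⌉ = ⌈47.789⌉ = 48 payments; the last is $59.25.
Total paid = 47·$75.00 + $59.25 = $3,584.25.
Total interest = total paid − principal = $3,584.25 − $2,550.00 = $1,034.25.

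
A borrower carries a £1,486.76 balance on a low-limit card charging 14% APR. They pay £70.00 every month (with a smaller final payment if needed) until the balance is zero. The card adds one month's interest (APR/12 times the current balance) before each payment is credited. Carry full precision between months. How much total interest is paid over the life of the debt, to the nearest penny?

£231.75

Monthly rate r = 14%/12 = 1.16667% = 0.0116667.
Payoff takes n = ⌈−ln(1 − rB₀/P)/ln(1+r)⌉ = ⌈24.549⌉ = 25 payments; the last is £38.51.
Total paid = 24·£70.00 + £38.51 = £1,718.51.
Total interest = total paid − principal = £1,718.51 − £1,486.76 = £231.75.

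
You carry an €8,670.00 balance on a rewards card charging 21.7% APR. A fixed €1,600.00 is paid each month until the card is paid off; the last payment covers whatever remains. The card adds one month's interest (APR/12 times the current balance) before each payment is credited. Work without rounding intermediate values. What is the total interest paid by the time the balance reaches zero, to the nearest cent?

€539.65

Monthly rate r = 21.7%/12 = 1.80833% = 0.0180833.
Payoff takes n = ⌈−ln(1 − rB₀/P)/ln(1+r)⌉ = ⌈5.754⌉ = 6 payments; the last is €1,209.65.
Total paid = 5·€1,600.00 + €1,209.65 = €9,209.65.
Total interest = total paid − principal = €9,209.65 − €8,670.00 = €539.65.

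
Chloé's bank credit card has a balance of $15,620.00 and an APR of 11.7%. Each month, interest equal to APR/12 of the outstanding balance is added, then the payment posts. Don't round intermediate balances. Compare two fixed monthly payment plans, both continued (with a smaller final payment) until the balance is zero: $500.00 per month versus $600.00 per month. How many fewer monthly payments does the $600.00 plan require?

7 fewer payments

Monthly rate r = 11.7%/12 = 0.975% = 0.00975.
At $500.00/mo: n = ⌈−ln(1 − rB₀/P)/ln(1+r)⌉ = 38 payments (last $219.66); total interest = total paid − $15,620.00 = $3,099.66.
At $600.00/mo: 31 payments (last $106.28); total interest $2,486.28.
Payments saved = 38 − 31 = 7.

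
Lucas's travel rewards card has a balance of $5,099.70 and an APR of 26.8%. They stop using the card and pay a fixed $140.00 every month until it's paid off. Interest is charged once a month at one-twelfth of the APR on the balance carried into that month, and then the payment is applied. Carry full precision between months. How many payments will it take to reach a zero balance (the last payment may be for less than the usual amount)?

Monthly rate r = 26.8%/12 = 2.23333% = 0.0223333.
Recurrence: B ← B·(1+r) − $140.00.
Month 1: interest $113.89; balance after payment $5,073.59.
Month 2: interest $113.31; balance after payment $5,046.90.
Closed form: n = −ln(1 − rB₀/P)/ln(1+r) = −ln(0.18648)/ln(1.02233) ≈ 76.036, so the balance reaches zero during payment 77.

77 months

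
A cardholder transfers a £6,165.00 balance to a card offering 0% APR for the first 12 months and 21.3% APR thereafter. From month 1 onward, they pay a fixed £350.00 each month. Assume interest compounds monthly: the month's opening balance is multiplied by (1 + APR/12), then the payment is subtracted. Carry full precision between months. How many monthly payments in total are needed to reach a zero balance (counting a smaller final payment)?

Promo months 1–12 at r₀ = 0%/12 = 0; months 13+ at r₁ = 21.3%/12 = 0.01775.
After month 12 (no interest yet): B = £6,165.00 − 12·£350.00 = £1,965.00.
Then at r₁ with £350.00/mo: n₂ = −ln(1 − r₁·B/P)/ln(1+r₁) ≈ 5.97 → 6 more payments.

18 months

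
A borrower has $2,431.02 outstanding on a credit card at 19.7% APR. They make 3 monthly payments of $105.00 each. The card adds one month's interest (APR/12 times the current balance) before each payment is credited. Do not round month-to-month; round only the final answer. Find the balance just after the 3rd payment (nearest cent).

Monthly rate r = 19.7%/12 = 1.64167% = 0.0164167.
Each month: B ← B·(1+r) − $105.00.
Month 1: interest $39.91; balance after payment $2,365.93.
Month 2: interest $38.84; balance after payment $2,299.77.
Month 3: interest $37.75; balance after payment $2,232.52.

$2,232.52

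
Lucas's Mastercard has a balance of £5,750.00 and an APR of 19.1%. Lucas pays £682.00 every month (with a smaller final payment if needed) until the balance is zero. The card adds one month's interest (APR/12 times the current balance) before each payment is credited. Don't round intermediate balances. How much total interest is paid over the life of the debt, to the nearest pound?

£474

Monthly rate r = 19.1%/12 = 1.59167% = 0.0159167.
Payoff takes n = ⌈−ln(1 − rB₀/P)/ln(1+r)⌉ = ⌈9.125⌉ = 10 payments; the last is £85.82.
Total paid = 9·£682.00 + £85.82 = £6,223.82.
Total interest = total paid − principal = £6,223.82 − £5,750.00 = £473.82.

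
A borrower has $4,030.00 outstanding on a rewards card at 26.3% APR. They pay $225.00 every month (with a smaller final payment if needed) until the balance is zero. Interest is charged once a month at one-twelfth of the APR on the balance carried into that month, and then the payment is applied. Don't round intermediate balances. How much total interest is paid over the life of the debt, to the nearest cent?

Monthly rate r = 26.3%/12 = 2.19167% = 0.0219167.
Payoff takes n = ⌈−ln(1 − rB₀/P)/ln(1+r)⌉ = ⌈22.993⌉ = 23 payments; the last is $223.46.
Total paid = 22·$225.00 + $223.46 = $5,173.46.
Total interest = total paid − principal = $5,173.46 − $4,030.00 = $1,143.46.

$1,143.46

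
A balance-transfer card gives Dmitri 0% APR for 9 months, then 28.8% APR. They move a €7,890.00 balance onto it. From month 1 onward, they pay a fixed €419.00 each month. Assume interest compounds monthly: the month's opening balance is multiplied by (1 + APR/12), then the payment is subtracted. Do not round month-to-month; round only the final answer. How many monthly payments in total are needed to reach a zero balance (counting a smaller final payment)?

Promo months 1–9 at r₀ = 0%/12 = 0; months 10+ at r₁ = 28.8%/12 = 0.024.
After month 9 (no interest yet): B = €7,890.00 − 9·€419.00 = €4,119.00.
Then at r₁ with €419.00/mo: n₂ = −ln(1 − r₁·B/P)/ln(1+r₁) ≈ 11.35 → 12 more payments.

21 payments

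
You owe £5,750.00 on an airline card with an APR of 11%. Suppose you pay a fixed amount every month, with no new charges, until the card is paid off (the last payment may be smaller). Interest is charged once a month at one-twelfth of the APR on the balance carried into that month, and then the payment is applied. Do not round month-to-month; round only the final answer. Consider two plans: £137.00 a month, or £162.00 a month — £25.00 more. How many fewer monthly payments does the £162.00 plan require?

10 fewer payments

Monthly rate r = 11%/12 = 0.916667% = 0.00916667.
At £137.00/mo: n = ⌈−ln(1 − rB₀/P)/ln(1+r)⌉ = 54 payments (last £31.31); total interest = total paid − £5,750.00 = £1,542.31.
At £162.00/mo: 44 payments (last £21.48); total interest £1,237.48.
Payments saved = 54 − 44 = 10.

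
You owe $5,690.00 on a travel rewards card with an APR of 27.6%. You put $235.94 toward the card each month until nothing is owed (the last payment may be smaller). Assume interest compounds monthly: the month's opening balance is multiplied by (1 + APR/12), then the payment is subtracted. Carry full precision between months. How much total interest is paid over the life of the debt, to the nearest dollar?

$2,704

Monthly rate r = 27.6%/12 = 2.3% = 0.023.
Payoff takes n = ⌈−ln(1 − rB₀/P)/ln(1+r)⌉ = ⌈35.575⌉ = 36 payments; the last is $136.25.
Total paid = 35·$235.94 + $136.25 = $8,394.15.
Total interest = total paid − principal = $8,394.15 − $5,690.00 = $2,704.15.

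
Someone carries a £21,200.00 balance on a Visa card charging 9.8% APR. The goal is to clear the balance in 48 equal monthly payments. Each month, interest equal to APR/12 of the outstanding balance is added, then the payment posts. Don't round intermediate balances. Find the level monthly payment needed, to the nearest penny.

£535.65

Monthly rate r = 9.8%/12 = 0.816667% = 0.00816667.
Level-payment amortization: P = B₀·r / (1 − (1+r)^(−n)) = 21200.00·0.00816667 / (1 − 1.00817^(−48)).
Denominator 1 − (1+r)^(−48) = 0.323219305.
P = 173.133 / 0.323219305 ≈ 535.65.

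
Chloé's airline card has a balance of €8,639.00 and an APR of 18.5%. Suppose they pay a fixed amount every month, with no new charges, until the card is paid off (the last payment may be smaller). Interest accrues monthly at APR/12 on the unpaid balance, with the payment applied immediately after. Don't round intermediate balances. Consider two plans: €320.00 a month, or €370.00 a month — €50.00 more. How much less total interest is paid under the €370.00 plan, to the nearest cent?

€465.48

Monthly rate r = 18.5%/12 = 1.54167% = 0.0154167.
At €320.00/mo: n = ⌈−ln(1 − rB₀/P)/ln(1+r)⌉ = 36 payments (last €57.54); total interest = total paid − €8,639.00 = €2,618.54.
At €370.00/mo: 30 payments (last €62.06); total interest €2,153.06.
Interest saved = €2,618.54 − €2,153.06 = €465.48.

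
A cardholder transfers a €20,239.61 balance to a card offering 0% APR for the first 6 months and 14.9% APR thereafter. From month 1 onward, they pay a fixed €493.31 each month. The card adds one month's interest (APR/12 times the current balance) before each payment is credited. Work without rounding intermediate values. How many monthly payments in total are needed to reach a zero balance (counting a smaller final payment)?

Promo months 1–6 at r₀ = 0%/12 = 0; months 7+ at r₁ = 14.9%/12 = 0.0124167.
After month 6 (no interest yet): B = €20,239.61 − 6·€493.31 = €17,279.75.
Then at r₁ with €493.31/mo: n₂ = −ln(1 − r₁·B/P)/ln(1+r₁) ≈ 46.26 → 47 more payments.

53 payments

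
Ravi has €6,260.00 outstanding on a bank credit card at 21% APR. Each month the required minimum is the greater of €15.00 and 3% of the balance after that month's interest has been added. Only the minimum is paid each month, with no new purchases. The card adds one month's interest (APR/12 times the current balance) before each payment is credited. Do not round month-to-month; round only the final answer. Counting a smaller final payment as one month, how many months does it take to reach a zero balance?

244 months

Monthly rate r = 21%/12 = 1.75% = 0.0175.
While 3% of the post-interest balance exceeds €15.00, each month B ← (B·(1+r))·(1 − 0.03), i.e. B shrinks by the factor (1+r)·0.97 = 0.98698.
This holds for months 1–195. Entering month 196 the balance is €485.59; 3% of the post-interest balance is now below €15.00, so the flat €15.00 minimum applies from here.
From month 196 a fixed €15.00 at rate r clears €485.59 in 49 more payments. Total: 195 + 49 = 244 months.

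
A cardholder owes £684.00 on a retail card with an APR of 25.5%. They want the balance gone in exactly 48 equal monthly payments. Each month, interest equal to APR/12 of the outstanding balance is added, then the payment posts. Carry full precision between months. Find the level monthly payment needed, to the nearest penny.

£22.87

Monthly rate r = 25.5%/12 = 2.125% = 0.02125.
Level-payment amortization: P = B₀·r / (1 − (1+r)^(−n)) = 684.00·0.02125 / (1 − 1.02125^(−48)).
Denominator 1 − (1+r)^(−48) = 0.635530944.
P = 14.535 / 0.635530944 ≈ 22.87.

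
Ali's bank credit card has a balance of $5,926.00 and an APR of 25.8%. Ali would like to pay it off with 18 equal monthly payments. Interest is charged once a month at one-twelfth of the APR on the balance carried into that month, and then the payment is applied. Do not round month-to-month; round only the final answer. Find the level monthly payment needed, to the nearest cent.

$400.51

Monthly rate r = 25.8%/12 = 2.15% = 0.0215.
Level-payment amortization: P = B₀·r / (1 − (1+r)^(−n)) = 5926.00·0.0215 / (1 − 1.0215^(−18)).
Denominator 1 − (1+r)^(−18) = 0.318117849.
P = 127.409 / 0.318117849 ≈ 400.51.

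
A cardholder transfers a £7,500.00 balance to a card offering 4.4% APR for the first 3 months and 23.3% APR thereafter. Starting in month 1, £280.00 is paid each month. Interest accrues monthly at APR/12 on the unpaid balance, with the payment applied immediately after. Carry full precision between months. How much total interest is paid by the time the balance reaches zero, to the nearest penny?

Promo months 1–3 at r₀ = 4.4%/12 = 0.00366667; months 4+ at r₁ = 23.3%/12 = 0.0194167.
After month 3: iterate B ← B·(1+r₀) − £280.00 for 3 months → £6,739.72.
Then at r₁ with £280.00/mo: n₂ = −ln(1 − r₁·B/P)/ln(1+r₁) ≈ 32.76 → 33 more payments.
Total paid = 35·£280.00 + £212.28 = £10,012.28; interest = £10,012.28 − £7,500.00 = £2,512.28.

£2,512.28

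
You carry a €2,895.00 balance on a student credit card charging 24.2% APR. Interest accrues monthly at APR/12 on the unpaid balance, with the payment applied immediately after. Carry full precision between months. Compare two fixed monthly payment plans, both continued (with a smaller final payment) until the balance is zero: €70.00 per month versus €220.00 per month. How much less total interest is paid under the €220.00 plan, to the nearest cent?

€2,898.01

Monthly rate r = 24.2%/12 = 2.01667% = 0.0201667.
At €70.00/mo: n = ⌈−ln(1 − rB₀/P)/ln(1+r)⌉ = 90 payments (last €66.67); total interest = total paid − €2,895.00 = €3,401.67.
At €220.00/mo: 16 payments (last €98.66); total interest €503.66.
Interest saved = €3,401.67 − €503.66 = €2,898.01.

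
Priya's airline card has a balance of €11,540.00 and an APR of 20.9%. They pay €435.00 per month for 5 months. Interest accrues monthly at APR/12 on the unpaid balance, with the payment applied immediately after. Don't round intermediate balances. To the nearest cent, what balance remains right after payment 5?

Monthly rate r = 20.9%/12 = 1.74167% = 0.0174167.
Each month: B ← B·(1+r) − €435.00.
Month 1: interest €200.99; balance after payment €11,305.99.
Month 2: interest €196.91; balance after payment €11,067.90.
Month 3: interest €192.77; balance after payment €10,825.67.
Month 4: interest €188.55; balance after payment €10,579.21.
Month 5: interest €184.25; balance after payment €10,328.47.

€10,328.47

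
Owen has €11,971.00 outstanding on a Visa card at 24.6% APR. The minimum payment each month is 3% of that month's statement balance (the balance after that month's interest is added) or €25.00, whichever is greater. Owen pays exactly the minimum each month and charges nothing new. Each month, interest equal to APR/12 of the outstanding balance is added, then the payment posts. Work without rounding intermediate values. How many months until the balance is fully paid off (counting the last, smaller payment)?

319 months

Monthly rate r = 24.6%/12 = 2.05% = 0.0205.
While 3% of the post-interest balance exceeds €25.00, each month B ← (B·(1+r))·(1 − 0.03), i.e. B shrinks by the factor (1+r)·0.97 = 0.98988.
This holds for months 1–265. Entering month 266 the balance is €809.26; 3% of the post-interest balance is now below €25.00, so the flat €25.00 minimum applies from here.
From month 266 a fixed €25.00 at rate r clears €809.26 in 54 more payments. Total: 265 + 54 = 319 months.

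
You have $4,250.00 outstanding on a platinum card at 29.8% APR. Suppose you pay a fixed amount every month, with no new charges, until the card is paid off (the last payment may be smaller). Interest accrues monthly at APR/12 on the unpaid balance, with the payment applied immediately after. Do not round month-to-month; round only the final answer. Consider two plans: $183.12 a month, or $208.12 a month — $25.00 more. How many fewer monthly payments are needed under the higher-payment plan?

7 fewer payments

Monthly rate r = 29.8%/12 = 2.48333% = 0.0248333.
At $183.12/mo: n = ⌈−ln(1 − rB₀/P)/ln(1+r)⌉ = 36 payments (last $2.29); total interest = total paid − $4,250.00 = $2,161.49.
At $208.12/mo: 29 payments (last $175.52); total interest $1,752.88.
Payments saved = 36 − 29 = 7.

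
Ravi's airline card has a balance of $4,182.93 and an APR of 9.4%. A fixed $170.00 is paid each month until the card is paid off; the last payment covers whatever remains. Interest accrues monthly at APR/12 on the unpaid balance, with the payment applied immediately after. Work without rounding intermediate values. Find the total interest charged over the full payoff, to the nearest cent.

$482.12

Monthly rate r = 9.4%/12 = 0.783333% = 0.00783333.
Payoff takes n = ⌈−ln(1 − rB₀/P)/ln(1+r)⌉ = ⌈27.440⌉ = 28 payments; the last is $75.05.
Total paid = 27·$170.00 + $75.05 = $4,665.05.
Total interest = total paid − principal = $4,665.05 − $4,182.93 = $482.12.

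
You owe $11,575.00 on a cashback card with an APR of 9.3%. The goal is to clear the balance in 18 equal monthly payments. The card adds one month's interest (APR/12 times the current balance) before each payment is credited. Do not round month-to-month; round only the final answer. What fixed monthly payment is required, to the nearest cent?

$691.44

Monthly rate r = 9.3%/12 = 0.775% = 0.00775.
Level-payment amortization: P = B₀·r / (1 − (1+r)^(−n)) = 11575.00·0.00775 / (1 − 1.00775^(−18)).
Denominator 1 − (1+r)^(−18) = 0.129739089.
P = 89.7063 / 0.129739089 ≈ 691.44.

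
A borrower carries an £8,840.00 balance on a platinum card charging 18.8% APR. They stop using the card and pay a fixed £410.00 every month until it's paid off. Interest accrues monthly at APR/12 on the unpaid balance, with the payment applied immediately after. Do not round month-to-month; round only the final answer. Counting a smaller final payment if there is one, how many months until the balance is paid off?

Monthly rate r = 18.8%/12 = 1.56667% = 0.0156667.
Recurrence: B ← B·(1+r) − £410.00.
Month 1: interest £138.49; balance after payment £8,568.49.
Month 2: interest £134.24; balance after payment £8,292.73.
Closed form: n = −ln(1 − rB₀/P)/ln(1+r) = −ln(0.66221)/ln(1.01567) ≈ 26.514, so the balance reaches zero during payment 27.

27 months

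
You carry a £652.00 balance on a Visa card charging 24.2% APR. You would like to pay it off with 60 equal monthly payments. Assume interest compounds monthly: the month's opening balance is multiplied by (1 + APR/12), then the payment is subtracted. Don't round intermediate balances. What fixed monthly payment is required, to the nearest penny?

Monthly rate r = 24.2%/12 = 2.01667% = 0.0201667.
Level-payment amortization: P = B₀·r / (1 − (1+r)^(−n)) = 652.00·0.0201667 / (1 − 1.02017^(−60)).
Denominator 1 − (1+r)^(−60) = 0.698190954.
P = 13.1487 / 0.698190954 ≈ 18.83.

£18.83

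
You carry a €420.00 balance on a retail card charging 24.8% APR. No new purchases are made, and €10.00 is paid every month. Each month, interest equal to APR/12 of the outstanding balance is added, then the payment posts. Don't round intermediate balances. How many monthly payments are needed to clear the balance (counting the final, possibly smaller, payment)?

Monthly rate r = 24.8%/12 = 2.06667% = 0.0206667.
Recurrence: B ← B·(1+r) − €10.00.
Month 1: interest €8.68; balance after payment €418.68.
Month 2: interest €8.65; balance after payment €417.33.
Closed form: n = −ln(1 − rB₀/P)/ln(1+r) = −ln(0.132)/ln(1.02067) ≈ 98.991, so the balance reaches zero during payment 99.

99 payments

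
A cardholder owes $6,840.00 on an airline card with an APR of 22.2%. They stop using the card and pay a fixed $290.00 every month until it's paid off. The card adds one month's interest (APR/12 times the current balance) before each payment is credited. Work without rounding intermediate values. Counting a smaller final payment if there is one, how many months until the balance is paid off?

Monthly rate r = 22.2%/12 = 1.85% = 0.0185.
Recurrence: B ← B·(1+r) − $290.00.
Month 1: interest $126.54; balance after payment $6,676.54.
Month 2: interest $123.52; balance after payment $6,510.06.
Closed form: n = −ln(1 − rB₀/P)/ln(1+r) = −ln(0.56366)/ln(1.0185) ≈ 31.276, so the balance reaches zero during payment 32.

32 months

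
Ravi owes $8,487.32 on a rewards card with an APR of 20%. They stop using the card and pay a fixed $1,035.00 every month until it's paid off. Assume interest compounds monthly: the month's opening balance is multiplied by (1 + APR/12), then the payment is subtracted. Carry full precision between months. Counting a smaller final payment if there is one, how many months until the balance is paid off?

9 months

Monthly rate r = 20%/12 = 1.66667% = 0.0166667.
Recurrence: B ← B·(1+r) − $1,035.00.
Month 1: interest $141.46; balance after payment $7,593.78.
Month 2: interest $126.56; balance after payment $6,685.34.
Closed form: n = −ln(1 − rB₀/P)/ln(1+r) = −ln(0.86333)/ln(1.01667) ≈ 8.891, so the balance reaches zero during payment 9.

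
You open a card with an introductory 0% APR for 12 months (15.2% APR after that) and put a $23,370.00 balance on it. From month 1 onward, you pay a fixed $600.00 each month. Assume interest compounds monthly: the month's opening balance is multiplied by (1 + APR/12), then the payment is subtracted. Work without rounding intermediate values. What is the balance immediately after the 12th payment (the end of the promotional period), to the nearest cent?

$16,170.00

Promo months 1–12 at r₀ = 0%/12 = 0; months 13+ at r₁ = 15.2%/12 = 0.0126667.
After month 12 (no interest yet): B = $23,370.00 − 12·$600.00 = $16,170.00.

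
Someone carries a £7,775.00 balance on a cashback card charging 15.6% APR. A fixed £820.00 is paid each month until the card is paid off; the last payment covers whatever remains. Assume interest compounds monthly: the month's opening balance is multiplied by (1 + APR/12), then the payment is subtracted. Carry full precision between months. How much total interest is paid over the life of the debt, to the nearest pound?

£577

Monthly rate r = 15.6%/12 = 1.3% = 0.013.
Payoff takes n = ⌈−ln(1 − rB₀/P)/ln(1+r)⌉ = ⌈10.185⌉ = 11 payments; the last is £152.22.
Total paid = 10·£820.00 + £152.22 = £8,352.22.
Total interest = total paid − principal = £8,352.22 − £7,775.00 = £577.22.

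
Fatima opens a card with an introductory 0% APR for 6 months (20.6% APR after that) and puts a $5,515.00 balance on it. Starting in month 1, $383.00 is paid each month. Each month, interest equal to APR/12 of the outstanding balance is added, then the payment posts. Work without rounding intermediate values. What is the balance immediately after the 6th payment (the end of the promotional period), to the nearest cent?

Promo months 1–6 at r₀ = 0%/12 = 0; months 7+ at r₁ = 20.6%/12 = 0.0171667.
After month 6 (no interest yet): B = $5,515.00 − 6·$383.00 = $3,217.00.

$3,217.00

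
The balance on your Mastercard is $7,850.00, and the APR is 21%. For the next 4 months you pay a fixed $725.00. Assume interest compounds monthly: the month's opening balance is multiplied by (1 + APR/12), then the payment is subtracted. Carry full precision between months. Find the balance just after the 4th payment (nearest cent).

Monthly rate r = 21%/12 = 1.75% = 0.0175.
Each month: B ← B·(1+r) − $725.00.
Month 1: interest $137.38; balance after payment $7,262.38.
Month 2: interest $127.09; balance after payment $6,664.47.
Month 3: interest $116.63; balance after payment $6,056.09.
Month 4: interest $105.98; balance after payment $5,437.08.

$5,437.08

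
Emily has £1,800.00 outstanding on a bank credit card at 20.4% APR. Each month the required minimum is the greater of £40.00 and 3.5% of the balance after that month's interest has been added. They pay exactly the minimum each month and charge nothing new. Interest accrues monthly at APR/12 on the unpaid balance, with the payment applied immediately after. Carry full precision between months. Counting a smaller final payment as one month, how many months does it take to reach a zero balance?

64 months

Monthly rate r = 20.4%/12 = 1.7% = 0.017.
While 3.5% of the post-interest balance exceeds £40.00, each month B ← (B·(1+r))·(1 − 0.035), i.e. B shrinks by the factor (1+r)·0.965 = 0.9814.
This holds for months 1–26. Entering month 27 the balance is £1,104.91; 3.5% of the post-interest balance is now below £40.00, so the flat £40.00 minimum applies from here.
From month 27 a fixed £40.00 at rate r clears £1,104.91 in 38 more payments. Total: 26 + 38 = 64 months.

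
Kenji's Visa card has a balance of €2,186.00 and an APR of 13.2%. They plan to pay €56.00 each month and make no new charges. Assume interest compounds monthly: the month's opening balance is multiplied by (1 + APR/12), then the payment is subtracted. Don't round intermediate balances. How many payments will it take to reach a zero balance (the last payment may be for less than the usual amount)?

Monthly rate r = 13.2%/12 = 1.1% = 0.011.
Recurrence: B ← B·(1+r) − €56.00.
Month 1: interest €24.05; balance after payment €2,154.05.
Month 2: interest €23.69; balance after payment €2,121.74.
Closed form: n = −ln(1 − rB₀/P)/ln(1+r) = −ln(0.57061)/ln(1.011) ≈ 51.285, so the balance reaches zero during payment 52.

52 payments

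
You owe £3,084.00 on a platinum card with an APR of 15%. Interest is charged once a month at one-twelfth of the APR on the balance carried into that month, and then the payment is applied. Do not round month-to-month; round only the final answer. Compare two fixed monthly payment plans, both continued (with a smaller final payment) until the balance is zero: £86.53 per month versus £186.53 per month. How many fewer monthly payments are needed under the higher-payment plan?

29 fewer payments

Monthly rate r = 15%/12 = 1.25% = 0.0125.
At £86.53/mo: n = ⌈−ln(1 − rB₀/P)/ln(1+r)⌉ = 48 payments (last £40.87); total interest = total paid − £3,084.00 = £1,023.78.
At £186.53/mo: 19 payments (last £119.03); total interest £392.57.
Payments saved = 48 − 19 = 29.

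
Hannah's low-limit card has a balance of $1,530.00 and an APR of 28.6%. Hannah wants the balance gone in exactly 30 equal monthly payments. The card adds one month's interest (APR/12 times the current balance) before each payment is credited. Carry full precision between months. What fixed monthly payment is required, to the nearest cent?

Monthly rate r = 28.6%/12 = 2.38333% = 0.0238333.
Level-payment amortization: P = B₀·r / (1 − (1+r)^(−n)) = 1530.00·0.0238333 / (1 − 1.02383^(−30)).
Denominator 1 − (1+r)^(−30) = 0.506687577.
P = 36.465 / 0.506687577 ≈ 71.97.

$71.97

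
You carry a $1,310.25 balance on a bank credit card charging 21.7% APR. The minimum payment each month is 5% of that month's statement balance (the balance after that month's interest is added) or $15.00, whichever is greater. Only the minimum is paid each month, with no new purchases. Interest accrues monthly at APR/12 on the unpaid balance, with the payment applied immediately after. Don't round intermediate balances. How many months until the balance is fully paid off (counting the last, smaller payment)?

70 months

Monthly rate r = 21.7%/12 = 1.80833% = 0.0180833.
While 5% of the post-interest balance exceeds $15.00, each month B ← (B·(1+r))·(1 − 0.05), i.e. B shrinks by the factor (1+r)·0.95 = 0.96718.
This holds for months 1–45. Entering month 46 the balance is $291.85; 5% of the post-interest balance is now below $15.00, so the flat $15.00 minimum applies from here.
From month 46 a fixed $15.00 at rate r clears $291.85 in 25 more payments. Total: 45 + 25 = 70 months.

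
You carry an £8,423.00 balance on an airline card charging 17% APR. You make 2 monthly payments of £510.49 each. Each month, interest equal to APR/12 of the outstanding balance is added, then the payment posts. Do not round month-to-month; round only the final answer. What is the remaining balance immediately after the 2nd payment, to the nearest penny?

£7,635.13

Monthly rate r = 17%/12 = 1.41667% = 0.0141667.
Each month: B ← B·(1+r) − £510.49.
Month 1: interest £119.33; balance after payment £8,031.84.
Month 2: interest £113.78; balance after payment £7,635.13.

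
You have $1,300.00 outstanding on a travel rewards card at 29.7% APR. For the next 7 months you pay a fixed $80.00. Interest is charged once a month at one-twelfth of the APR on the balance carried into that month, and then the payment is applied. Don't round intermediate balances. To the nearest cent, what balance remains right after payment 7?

Monthly rate r = 29.7%/12 = 2.475% = 0.02475.
Each month: B ← B·(1+r) − $80.00.
Month 1: interest $32.17; balance after payment $1,252.17.
Month 2: interest $30.99; balance after payment $1,203.17.
Month 3: interest $29.78; balance after payment $1,152.94.
Month 4: interest $28.54; balance after payment $1,101.48.
Month 5: interest $27.26; balance after payment $1,048.74.
Month 6: interest $25.96; balance after payment $994.70.
Month 7: interest $24.62; balance after payment $939.32.

$939.32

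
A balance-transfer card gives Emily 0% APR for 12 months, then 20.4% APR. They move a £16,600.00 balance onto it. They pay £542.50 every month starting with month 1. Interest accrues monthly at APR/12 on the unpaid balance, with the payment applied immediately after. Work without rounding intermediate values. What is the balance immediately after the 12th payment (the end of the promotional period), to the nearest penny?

Promo months 1–12 at r₀ = 0%/12 = 0; months 13+ at r₁ = 20.4%/12 = 0.017.
After month 12 (no interest yet): B = £16,600.00 − 12·£542.50 = £10,090.00.

£10,090.00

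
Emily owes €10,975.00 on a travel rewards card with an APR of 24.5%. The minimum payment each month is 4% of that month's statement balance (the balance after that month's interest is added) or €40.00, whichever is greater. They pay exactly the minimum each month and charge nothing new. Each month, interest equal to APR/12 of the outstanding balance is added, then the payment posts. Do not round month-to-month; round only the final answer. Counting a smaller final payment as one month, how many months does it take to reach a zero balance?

Monthly rate r = 24.5%/12 = 2.04167% = 0.0204167.
While 4% of the post-interest balance exceeds €40.00, each month B ← (B·(1+r))·(1 − 0.04), i.e. B shrinks by the factor (1+r)·0.96 = 0.9796.
This holds for months 1–118. Entering month 119 the balance is €964.18; 4% of the post-interest balance is now below €40.00, so the flat €40.00 minimum applies from here.
From month 119 a fixed €40.00 at rate r clears €964.18 in 34 more payments. Total: 118 + 34 = 152 months.

152 months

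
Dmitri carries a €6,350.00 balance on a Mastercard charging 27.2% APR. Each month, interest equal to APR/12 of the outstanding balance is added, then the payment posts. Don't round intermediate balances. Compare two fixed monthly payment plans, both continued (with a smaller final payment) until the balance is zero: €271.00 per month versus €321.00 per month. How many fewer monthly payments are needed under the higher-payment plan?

Monthly rate r = 27.2%/12 = 2.26667% = 0.0226667.
At €271.00/mo: n = ⌈−ln(1 − rB₀/P)/ln(1+r)⌉ = 34 payments (last €215.21); total interest = total paid − €6,350.00 = €2,808.21.
At €321.00/mo: 27 payments (last €175.06); total interest €2,171.06.
Payments saved = 34 − 27 = 7.

7 fewer payments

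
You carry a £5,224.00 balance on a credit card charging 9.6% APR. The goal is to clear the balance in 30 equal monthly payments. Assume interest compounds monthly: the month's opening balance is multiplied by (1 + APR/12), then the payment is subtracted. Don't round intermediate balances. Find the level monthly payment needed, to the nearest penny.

£196.56

Monthly rate r = 9.6%/12 = 0.8% = 0.008.
Level-payment amortization: P = B₀·r / (1 − (1+r)^(−n)) = 5224.00·0.008 / (1 − 1.008^(−30)).
Denominator 1 − (1+r)^(−30) = 0.212620621.
P = 41.792 / 0.212620621 ≈ 196.56.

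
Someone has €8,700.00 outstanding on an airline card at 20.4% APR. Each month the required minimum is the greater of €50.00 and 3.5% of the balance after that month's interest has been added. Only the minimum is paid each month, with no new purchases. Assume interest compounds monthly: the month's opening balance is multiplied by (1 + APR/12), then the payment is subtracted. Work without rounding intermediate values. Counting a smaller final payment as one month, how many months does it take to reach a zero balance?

136 months

Monthly rate r = 20.4%/12 = 1.7% = 0.017.
While 3.5% of the post-interest balance exceeds €50.00, each month B ← (B·(1+r))·(1 − 0.035), i.e. B shrinks by the factor (1+r)·0.965 = 0.9814.
This holds for months 1–98. Entering month 99 the balance is €1,382.45; 3.5% of the post-interest balance is now below €50.00, so the flat €50.00 minimum applies from here.
From month 99 a fixed €50.00 at rate r clears €1,382.45 in 38 more payments. Total: 98 + 38 = 136 months.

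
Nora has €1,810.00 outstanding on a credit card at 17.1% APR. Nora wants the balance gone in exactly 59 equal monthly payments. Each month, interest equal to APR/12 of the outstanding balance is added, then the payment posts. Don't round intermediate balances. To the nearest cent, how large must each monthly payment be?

€45.57

Monthly rate r = 17.1%/12 = 1.425% = 0.01425.
Level-payment amortization: P = B₀·r / (1 − (1+r)^(−n)) = 1810.00·0.01425 / (1 − 1.01425^(−59)).
Denominator 1 − (1+r)^(−59) = 0.566045662.
P = 25.7925 / 0.566045662 ≈ 45.57.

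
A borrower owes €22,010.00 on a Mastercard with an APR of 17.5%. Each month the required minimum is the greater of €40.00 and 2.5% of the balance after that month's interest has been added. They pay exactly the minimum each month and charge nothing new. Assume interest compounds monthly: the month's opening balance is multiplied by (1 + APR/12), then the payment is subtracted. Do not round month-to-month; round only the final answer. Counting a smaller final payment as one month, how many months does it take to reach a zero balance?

303 months

Monthly rate r = 17.5%/12 = 1.45833% = 0.0145833.
While 2.5% of the post-interest balance exceeds €40.00, each month B ← (B·(1+r))·(1 − 0.025), i.e. B shrinks by the factor (1+r)·0.975 = 0.98922.
This holds for months 1–244. Entering month 245 the balance is €1,562.97; 2.5% of the post-interest balance is now below €40.00, so the flat €40.00 minimum applies from here.
From month 245 a fixed €40.00 at rate r clears €1,562.97 in 59 more payments. Total: 244 + 59 = 303 months.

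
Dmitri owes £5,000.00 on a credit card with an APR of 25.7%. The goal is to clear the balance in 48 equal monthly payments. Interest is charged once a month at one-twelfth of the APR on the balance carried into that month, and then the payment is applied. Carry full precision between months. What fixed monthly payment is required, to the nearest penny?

Monthly rate r = 25.7%/12 = 2.14167% = 0.0214167.
Level-payment amortization: P = B₀·r / (1 − (1+r)^(−n)) = 5000.00·0.0214167 / (1 − 1.02142^(−48)).
Denominator 1 − (1+r)^(−48) = 0.638374641.
P = 107.083 / 0.638374641 ≈ 167.74.

£167.74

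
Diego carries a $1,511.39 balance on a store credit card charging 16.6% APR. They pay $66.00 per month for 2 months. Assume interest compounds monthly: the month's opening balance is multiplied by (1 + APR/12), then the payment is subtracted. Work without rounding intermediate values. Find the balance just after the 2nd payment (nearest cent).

$1,420.58

Monthly rate r = 16.6%/12 = 1.38333% = 0.0138333.
Each month: B ← B·(1+r) − $66.00.
Month 1: interest $20.91; balance after payment $1,466.30.
Month 2: interest $20.28; balance after payment $1,420.58.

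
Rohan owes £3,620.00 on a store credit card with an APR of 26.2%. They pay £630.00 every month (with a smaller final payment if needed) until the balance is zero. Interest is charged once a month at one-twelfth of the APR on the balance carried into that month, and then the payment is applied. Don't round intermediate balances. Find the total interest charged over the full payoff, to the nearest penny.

£291.24

Monthly rate r = 26.2%/12 = 2.18333% = 0.0218333.
Payoff takes n = ⌈−ln(1 − rB₀/P)/ln(1+r)⌉ = ⌈6.207⌉ = 7 payments; the last is £131.24.
Total paid = 6·£630.00 + £131.24 = £3,911.24.
Total interest = total paid − principal = £3,911.24 − £3,620.00 = £291.24.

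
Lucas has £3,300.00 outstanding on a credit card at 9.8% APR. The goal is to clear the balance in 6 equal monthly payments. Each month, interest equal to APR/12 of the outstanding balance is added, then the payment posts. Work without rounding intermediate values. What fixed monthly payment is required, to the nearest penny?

£565.83

Monthly rate r = 9.8%/12 = 0.816667% = 0.00816667.
Level-payment amortization: P = B₀·r / (1 − (1+r)^(−n)) = 3300.00·0.00816667 / (1 − 1.00817^(−6)).
Denominator 1 − (1+r)^(−6) = 0.0476293668.
P = 26.95 / 0.0476293668 ≈ 565.83.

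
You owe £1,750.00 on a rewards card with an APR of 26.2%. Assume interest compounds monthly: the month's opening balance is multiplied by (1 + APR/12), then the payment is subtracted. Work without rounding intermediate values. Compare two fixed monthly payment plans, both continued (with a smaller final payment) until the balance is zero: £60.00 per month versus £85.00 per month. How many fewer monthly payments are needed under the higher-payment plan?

19 fewer payments

Monthly rate r = 26.2%/12 = 2.18333% = 0.0218333.
At £60.00/mo: n = ⌈−ln(1 − rB₀/P)/ln(1+r)⌉ = 47 payments (last £53.65); total interest = total paid − £1,750.00 = £1,063.65.
At £85.00/mo: 28 payments (last £54.48); total interest £599.48.
Payments saved = 47 − 28 = 19.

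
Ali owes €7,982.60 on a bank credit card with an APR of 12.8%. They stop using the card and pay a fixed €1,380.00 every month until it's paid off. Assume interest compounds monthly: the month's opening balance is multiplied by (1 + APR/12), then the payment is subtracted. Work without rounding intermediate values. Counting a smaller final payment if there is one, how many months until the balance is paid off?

Monthly rate r = 12.8%/12 = 1.06667% = 0.0106667.
Recurrence: B ← B·(1+r) − €1,380.00.
Month 1: interest €85.15; balance after payment €6,687.75.
Month 2: interest €71.34; balance after payment €5,379.08.
Closed form: n = −ln(1 − rB₀/P)/ln(1+r) = −ln(0.9383)/ln(1.01067) ≈ 6.002, so the balance reaches zero during payment 7.

7 payments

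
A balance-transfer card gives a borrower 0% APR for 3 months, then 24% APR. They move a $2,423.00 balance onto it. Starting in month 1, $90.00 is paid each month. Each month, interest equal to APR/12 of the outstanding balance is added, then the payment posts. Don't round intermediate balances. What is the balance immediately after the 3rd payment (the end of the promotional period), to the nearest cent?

$2,153.00

Promo months 1–3 at r₀ = 0%/12 = 0; months 4+ at r₁ = 24%/12 = 0.02.
After month 3 (no interest yet): B = $2,423.00 − 3·$90.00 = $2,153.00.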